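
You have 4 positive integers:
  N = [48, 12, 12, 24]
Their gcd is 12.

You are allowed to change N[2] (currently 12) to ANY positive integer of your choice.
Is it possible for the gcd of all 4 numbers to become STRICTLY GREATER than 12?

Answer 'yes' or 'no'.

Answer: no

Derivation:
Current gcd = 12
gcd of all OTHER numbers (without N[2]=12): gcd([48, 12, 24]) = 12
The new gcd after any change is gcd(12, new_value).
This can be at most 12.
Since 12 = old gcd 12, the gcd can only stay the same or decrease.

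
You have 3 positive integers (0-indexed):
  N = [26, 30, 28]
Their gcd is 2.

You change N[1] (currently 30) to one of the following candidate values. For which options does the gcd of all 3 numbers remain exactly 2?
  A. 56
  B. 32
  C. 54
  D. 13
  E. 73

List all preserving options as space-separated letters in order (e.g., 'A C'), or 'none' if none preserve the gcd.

Old gcd = 2; gcd of others (without N[1]) = 2
New gcd for candidate v: gcd(2, v). Preserves old gcd iff gcd(2, v) = 2.
  Option A: v=56, gcd(2,56)=2 -> preserves
  Option B: v=32, gcd(2,32)=2 -> preserves
  Option C: v=54, gcd(2,54)=2 -> preserves
  Option D: v=13, gcd(2,13)=1 -> changes
  Option E: v=73, gcd(2,73)=1 -> changes

Answer: A B C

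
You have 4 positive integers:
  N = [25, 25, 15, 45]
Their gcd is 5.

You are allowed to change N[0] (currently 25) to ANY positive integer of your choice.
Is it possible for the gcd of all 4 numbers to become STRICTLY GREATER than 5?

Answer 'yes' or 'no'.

Current gcd = 5
gcd of all OTHER numbers (without N[0]=25): gcd([25, 15, 45]) = 5
The new gcd after any change is gcd(5, new_value).
This can be at most 5.
Since 5 = old gcd 5, the gcd can only stay the same or decrease.

Answer: no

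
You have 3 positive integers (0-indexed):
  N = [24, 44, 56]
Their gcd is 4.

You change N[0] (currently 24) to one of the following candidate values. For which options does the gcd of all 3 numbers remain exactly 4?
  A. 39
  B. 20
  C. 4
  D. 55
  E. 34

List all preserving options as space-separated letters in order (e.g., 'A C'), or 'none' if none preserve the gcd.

Answer: B C

Derivation:
Old gcd = 4; gcd of others (without N[0]) = 4
New gcd for candidate v: gcd(4, v). Preserves old gcd iff gcd(4, v) = 4.
  Option A: v=39, gcd(4,39)=1 -> changes
  Option B: v=20, gcd(4,20)=4 -> preserves
  Option C: v=4, gcd(4,4)=4 -> preserves
  Option D: v=55, gcd(4,55)=1 -> changes
  Option E: v=34, gcd(4,34)=2 -> changes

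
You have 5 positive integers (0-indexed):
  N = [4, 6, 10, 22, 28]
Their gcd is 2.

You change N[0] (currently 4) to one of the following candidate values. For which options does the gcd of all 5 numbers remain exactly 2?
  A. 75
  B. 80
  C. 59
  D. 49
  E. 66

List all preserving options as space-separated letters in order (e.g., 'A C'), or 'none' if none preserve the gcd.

Answer: B E

Derivation:
Old gcd = 2; gcd of others (without N[0]) = 2
New gcd for candidate v: gcd(2, v). Preserves old gcd iff gcd(2, v) = 2.
  Option A: v=75, gcd(2,75)=1 -> changes
  Option B: v=80, gcd(2,80)=2 -> preserves
  Option C: v=59, gcd(2,59)=1 -> changes
  Option D: v=49, gcd(2,49)=1 -> changes
  Option E: v=66, gcd(2,66)=2 -> preserves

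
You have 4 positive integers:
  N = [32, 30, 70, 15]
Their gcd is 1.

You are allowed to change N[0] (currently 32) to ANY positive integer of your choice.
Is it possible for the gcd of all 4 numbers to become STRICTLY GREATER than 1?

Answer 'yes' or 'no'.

Current gcd = 1
gcd of all OTHER numbers (without N[0]=32): gcd([30, 70, 15]) = 5
The new gcd after any change is gcd(5, new_value).
This can be at most 5.
Since 5 > old gcd 1, the gcd CAN increase (e.g., set N[0] = 5).

Answer: yes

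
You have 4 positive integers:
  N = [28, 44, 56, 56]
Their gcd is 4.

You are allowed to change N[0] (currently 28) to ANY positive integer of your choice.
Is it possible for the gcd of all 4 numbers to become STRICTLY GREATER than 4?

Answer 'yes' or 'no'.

Current gcd = 4
gcd of all OTHER numbers (without N[0]=28): gcd([44, 56, 56]) = 4
The new gcd after any change is gcd(4, new_value).
This can be at most 4.
Since 4 = old gcd 4, the gcd can only stay the same or decrease.

Answer: no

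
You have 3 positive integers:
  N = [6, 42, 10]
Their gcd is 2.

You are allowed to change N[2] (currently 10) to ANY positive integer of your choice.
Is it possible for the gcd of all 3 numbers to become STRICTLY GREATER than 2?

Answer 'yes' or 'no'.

Answer: yes

Derivation:
Current gcd = 2
gcd of all OTHER numbers (without N[2]=10): gcd([6, 42]) = 6
The new gcd after any change is gcd(6, new_value).
This can be at most 6.
Since 6 > old gcd 2, the gcd CAN increase (e.g., set N[2] = 6).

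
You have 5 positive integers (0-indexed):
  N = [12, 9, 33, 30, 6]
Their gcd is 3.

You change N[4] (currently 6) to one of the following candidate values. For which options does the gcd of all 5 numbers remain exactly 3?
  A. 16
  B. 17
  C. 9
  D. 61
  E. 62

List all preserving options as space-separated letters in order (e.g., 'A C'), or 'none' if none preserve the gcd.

Answer: C

Derivation:
Old gcd = 3; gcd of others (without N[4]) = 3
New gcd for candidate v: gcd(3, v). Preserves old gcd iff gcd(3, v) = 3.
  Option A: v=16, gcd(3,16)=1 -> changes
  Option B: v=17, gcd(3,17)=1 -> changes
  Option C: v=9, gcd(3,9)=3 -> preserves
  Option D: v=61, gcd(3,61)=1 -> changes
  Option E: v=62, gcd(3,62)=1 -> changes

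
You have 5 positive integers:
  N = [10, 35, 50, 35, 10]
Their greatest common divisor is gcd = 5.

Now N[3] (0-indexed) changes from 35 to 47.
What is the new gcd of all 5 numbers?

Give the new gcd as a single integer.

Numbers: [10, 35, 50, 35, 10], gcd = 5
Change: index 3, 35 -> 47
gcd of the OTHER numbers (without index 3): gcd([10, 35, 50, 10]) = 5
New gcd = gcd(g_others, new_val) = gcd(5, 47) = 1

Answer: 1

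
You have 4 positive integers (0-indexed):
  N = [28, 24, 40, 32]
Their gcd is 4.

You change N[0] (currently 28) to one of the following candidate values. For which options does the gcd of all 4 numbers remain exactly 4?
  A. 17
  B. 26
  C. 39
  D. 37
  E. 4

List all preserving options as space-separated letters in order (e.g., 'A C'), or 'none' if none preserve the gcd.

Old gcd = 4; gcd of others (without N[0]) = 8
New gcd for candidate v: gcd(8, v). Preserves old gcd iff gcd(8, v) = 4.
  Option A: v=17, gcd(8,17)=1 -> changes
  Option B: v=26, gcd(8,26)=2 -> changes
  Option C: v=39, gcd(8,39)=1 -> changes
  Option D: v=37, gcd(8,37)=1 -> changes
  Option E: v=4, gcd(8,4)=4 -> preserves

Answer: E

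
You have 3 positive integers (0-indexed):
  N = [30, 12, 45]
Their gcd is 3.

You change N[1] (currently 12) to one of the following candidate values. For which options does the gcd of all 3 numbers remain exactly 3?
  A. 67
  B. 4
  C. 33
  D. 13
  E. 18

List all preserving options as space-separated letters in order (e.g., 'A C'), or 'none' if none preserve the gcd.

Answer: C E

Derivation:
Old gcd = 3; gcd of others (without N[1]) = 15
New gcd for candidate v: gcd(15, v). Preserves old gcd iff gcd(15, v) = 3.
  Option A: v=67, gcd(15,67)=1 -> changes
  Option B: v=4, gcd(15,4)=1 -> changes
  Option C: v=33, gcd(15,33)=3 -> preserves
  Option D: v=13, gcd(15,13)=1 -> changes
  Option E: v=18, gcd(15,18)=3 -> preserves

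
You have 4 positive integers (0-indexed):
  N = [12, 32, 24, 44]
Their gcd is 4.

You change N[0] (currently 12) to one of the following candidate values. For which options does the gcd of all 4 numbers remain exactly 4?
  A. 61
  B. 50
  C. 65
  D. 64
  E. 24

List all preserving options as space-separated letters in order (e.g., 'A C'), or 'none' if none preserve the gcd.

Old gcd = 4; gcd of others (without N[0]) = 4
New gcd for candidate v: gcd(4, v). Preserves old gcd iff gcd(4, v) = 4.
  Option A: v=61, gcd(4,61)=1 -> changes
  Option B: v=50, gcd(4,50)=2 -> changes
  Option C: v=65, gcd(4,65)=1 -> changes
  Option D: v=64, gcd(4,64)=4 -> preserves
  Option E: v=24, gcd(4,24)=4 -> preserves

Answer: D E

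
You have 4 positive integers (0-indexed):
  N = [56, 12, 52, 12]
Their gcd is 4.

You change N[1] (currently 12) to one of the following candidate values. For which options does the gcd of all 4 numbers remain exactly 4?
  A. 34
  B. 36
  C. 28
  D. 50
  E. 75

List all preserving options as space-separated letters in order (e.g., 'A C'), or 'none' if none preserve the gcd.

Old gcd = 4; gcd of others (without N[1]) = 4
New gcd for candidate v: gcd(4, v). Preserves old gcd iff gcd(4, v) = 4.
  Option A: v=34, gcd(4,34)=2 -> changes
  Option B: v=36, gcd(4,36)=4 -> preserves
  Option C: v=28, gcd(4,28)=4 -> preserves
  Option D: v=50, gcd(4,50)=2 -> changes
  Option E: v=75, gcd(4,75)=1 -> changes

Answer: B C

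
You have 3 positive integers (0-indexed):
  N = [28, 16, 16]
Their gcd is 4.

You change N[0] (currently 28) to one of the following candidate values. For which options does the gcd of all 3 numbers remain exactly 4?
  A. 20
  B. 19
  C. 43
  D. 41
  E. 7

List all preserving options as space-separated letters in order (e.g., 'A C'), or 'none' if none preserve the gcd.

Old gcd = 4; gcd of others (without N[0]) = 16
New gcd for candidate v: gcd(16, v). Preserves old gcd iff gcd(16, v) = 4.
  Option A: v=20, gcd(16,20)=4 -> preserves
  Option B: v=19, gcd(16,19)=1 -> changes
  Option C: v=43, gcd(16,43)=1 -> changes
  Option D: v=41, gcd(16,41)=1 -> changes
  Option E: v=7, gcd(16,7)=1 -> changes

Answer: A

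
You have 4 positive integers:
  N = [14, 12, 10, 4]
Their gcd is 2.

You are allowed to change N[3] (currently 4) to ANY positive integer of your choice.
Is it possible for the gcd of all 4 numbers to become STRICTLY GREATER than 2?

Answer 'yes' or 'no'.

Answer: no

Derivation:
Current gcd = 2
gcd of all OTHER numbers (without N[3]=4): gcd([14, 12, 10]) = 2
The new gcd after any change is gcd(2, new_value).
This can be at most 2.
Since 2 = old gcd 2, the gcd can only stay the same or decrease.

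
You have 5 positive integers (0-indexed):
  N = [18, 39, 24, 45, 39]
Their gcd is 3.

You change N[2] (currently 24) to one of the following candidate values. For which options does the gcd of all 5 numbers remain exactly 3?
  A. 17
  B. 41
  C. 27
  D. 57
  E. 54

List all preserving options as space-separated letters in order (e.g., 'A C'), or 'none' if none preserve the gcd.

Old gcd = 3; gcd of others (without N[2]) = 3
New gcd for candidate v: gcd(3, v). Preserves old gcd iff gcd(3, v) = 3.
  Option A: v=17, gcd(3,17)=1 -> changes
  Option B: v=41, gcd(3,41)=1 -> changes
  Option C: v=27, gcd(3,27)=3 -> preserves
  Option D: v=57, gcd(3,57)=3 -> preserves
  Option E: v=54, gcd(3,54)=3 -> preserves

Answer: C D E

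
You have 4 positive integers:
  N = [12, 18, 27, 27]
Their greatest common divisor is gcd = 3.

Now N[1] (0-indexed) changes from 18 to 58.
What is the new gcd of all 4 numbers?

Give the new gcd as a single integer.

Answer: 1

Derivation:
Numbers: [12, 18, 27, 27], gcd = 3
Change: index 1, 18 -> 58
gcd of the OTHER numbers (without index 1): gcd([12, 27, 27]) = 3
New gcd = gcd(g_others, new_val) = gcd(3, 58) = 1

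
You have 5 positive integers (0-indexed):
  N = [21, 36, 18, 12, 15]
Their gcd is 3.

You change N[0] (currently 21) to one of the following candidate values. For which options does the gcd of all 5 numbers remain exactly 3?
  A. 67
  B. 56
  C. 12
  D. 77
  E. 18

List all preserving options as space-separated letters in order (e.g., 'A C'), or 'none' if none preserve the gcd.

Old gcd = 3; gcd of others (without N[0]) = 3
New gcd for candidate v: gcd(3, v). Preserves old gcd iff gcd(3, v) = 3.
  Option A: v=67, gcd(3,67)=1 -> changes
  Option B: v=56, gcd(3,56)=1 -> changes
  Option C: v=12, gcd(3,12)=3 -> preserves
  Option D: v=77, gcd(3,77)=1 -> changes
  Option E: v=18, gcd(3,18)=3 -> preserves

Answer: C E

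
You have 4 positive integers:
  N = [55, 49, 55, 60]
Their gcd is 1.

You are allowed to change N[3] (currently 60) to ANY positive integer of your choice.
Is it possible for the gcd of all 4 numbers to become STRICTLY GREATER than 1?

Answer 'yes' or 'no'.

Current gcd = 1
gcd of all OTHER numbers (without N[3]=60): gcd([55, 49, 55]) = 1
The new gcd after any change is gcd(1, new_value).
This can be at most 1.
Since 1 = old gcd 1, the gcd can only stay the same or decrease.

Answer: no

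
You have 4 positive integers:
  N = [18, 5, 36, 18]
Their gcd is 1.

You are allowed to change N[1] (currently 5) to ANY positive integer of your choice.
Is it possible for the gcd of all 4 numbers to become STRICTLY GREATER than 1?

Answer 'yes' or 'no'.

Answer: yes

Derivation:
Current gcd = 1
gcd of all OTHER numbers (without N[1]=5): gcd([18, 36, 18]) = 18
The new gcd after any change is gcd(18, new_value).
This can be at most 18.
Since 18 > old gcd 1, the gcd CAN increase (e.g., set N[1] = 18).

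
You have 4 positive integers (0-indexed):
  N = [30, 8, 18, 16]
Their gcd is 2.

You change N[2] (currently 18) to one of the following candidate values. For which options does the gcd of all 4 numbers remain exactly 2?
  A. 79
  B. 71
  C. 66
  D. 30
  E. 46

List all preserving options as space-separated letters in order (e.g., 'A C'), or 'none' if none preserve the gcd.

Old gcd = 2; gcd of others (without N[2]) = 2
New gcd for candidate v: gcd(2, v). Preserves old gcd iff gcd(2, v) = 2.
  Option A: v=79, gcd(2,79)=1 -> changes
  Option B: v=71, gcd(2,71)=1 -> changes
  Option C: v=66, gcd(2,66)=2 -> preserves
  Option D: v=30, gcd(2,30)=2 -> preserves
  Option E: v=46, gcd(2,46)=2 -> preserves

Answer: C D E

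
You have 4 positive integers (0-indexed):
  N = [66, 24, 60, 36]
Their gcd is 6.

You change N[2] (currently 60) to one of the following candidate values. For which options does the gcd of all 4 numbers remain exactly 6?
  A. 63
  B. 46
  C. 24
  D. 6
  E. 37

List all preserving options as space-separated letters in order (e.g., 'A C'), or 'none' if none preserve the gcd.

Answer: C D

Derivation:
Old gcd = 6; gcd of others (without N[2]) = 6
New gcd for candidate v: gcd(6, v). Preserves old gcd iff gcd(6, v) = 6.
  Option A: v=63, gcd(6,63)=3 -> changes
  Option B: v=46, gcd(6,46)=2 -> changes
  Option C: v=24, gcd(6,24)=6 -> preserves
  Option D: v=6, gcd(6,6)=6 -> preserves
  Option E: v=37, gcd(6,37)=1 -> changes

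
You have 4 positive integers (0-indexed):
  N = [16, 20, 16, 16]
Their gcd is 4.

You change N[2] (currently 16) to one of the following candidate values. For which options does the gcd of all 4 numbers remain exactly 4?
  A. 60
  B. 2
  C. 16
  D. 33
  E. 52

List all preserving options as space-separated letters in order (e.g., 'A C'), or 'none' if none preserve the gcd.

Old gcd = 4; gcd of others (without N[2]) = 4
New gcd for candidate v: gcd(4, v). Preserves old gcd iff gcd(4, v) = 4.
  Option A: v=60, gcd(4,60)=4 -> preserves
  Option B: v=2, gcd(4,2)=2 -> changes
  Option C: v=16, gcd(4,16)=4 -> preserves
  Option D: v=33, gcd(4,33)=1 -> changes
  Option E: v=52, gcd(4,52)=4 -> preserves

Answer: A C E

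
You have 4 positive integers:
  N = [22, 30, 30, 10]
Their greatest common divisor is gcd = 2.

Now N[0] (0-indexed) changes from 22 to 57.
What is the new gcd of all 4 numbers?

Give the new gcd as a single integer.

Answer: 1

Derivation:
Numbers: [22, 30, 30, 10], gcd = 2
Change: index 0, 22 -> 57
gcd of the OTHER numbers (without index 0): gcd([30, 30, 10]) = 10
New gcd = gcd(g_others, new_val) = gcd(10, 57) = 1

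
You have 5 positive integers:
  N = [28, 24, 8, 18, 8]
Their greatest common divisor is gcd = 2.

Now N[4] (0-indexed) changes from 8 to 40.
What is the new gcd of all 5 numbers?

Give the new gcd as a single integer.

Answer: 2

Derivation:
Numbers: [28, 24, 8, 18, 8], gcd = 2
Change: index 4, 8 -> 40
gcd of the OTHER numbers (without index 4): gcd([28, 24, 8, 18]) = 2
New gcd = gcd(g_others, new_val) = gcd(2, 40) = 2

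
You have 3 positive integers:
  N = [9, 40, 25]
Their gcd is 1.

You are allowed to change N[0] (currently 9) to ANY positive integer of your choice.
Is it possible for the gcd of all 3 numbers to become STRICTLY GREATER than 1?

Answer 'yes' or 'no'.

Current gcd = 1
gcd of all OTHER numbers (without N[0]=9): gcd([40, 25]) = 5
The new gcd after any change is gcd(5, new_value).
This can be at most 5.
Since 5 > old gcd 1, the gcd CAN increase (e.g., set N[0] = 5).

Answer: yes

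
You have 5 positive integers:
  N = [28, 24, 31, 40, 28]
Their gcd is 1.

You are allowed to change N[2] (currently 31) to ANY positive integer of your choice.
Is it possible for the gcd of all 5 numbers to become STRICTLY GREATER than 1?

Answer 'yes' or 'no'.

Answer: yes

Derivation:
Current gcd = 1
gcd of all OTHER numbers (without N[2]=31): gcd([28, 24, 40, 28]) = 4
The new gcd after any change is gcd(4, new_value).
This can be at most 4.
Since 4 > old gcd 1, the gcd CAN increase (e.g., set N[2] = 4).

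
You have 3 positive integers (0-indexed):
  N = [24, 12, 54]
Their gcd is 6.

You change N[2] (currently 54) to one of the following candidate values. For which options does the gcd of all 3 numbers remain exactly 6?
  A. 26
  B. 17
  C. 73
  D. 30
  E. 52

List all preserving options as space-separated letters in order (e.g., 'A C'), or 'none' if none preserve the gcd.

Old gcd = 6; gcd of others (without N[2]) = 12
New gcd for candidate v: gcd(12, v). Preserves old gcd iff gcd(12, v) = 6.
  Option A: v=26, gcd(12,26)=2 -> changes
  Option B: v=17, gcd(12,17)=1 -> changes
  Option C: v=73, gcd(12,73)=1 -> changes
  Option D: v=30, gcd(12,30)=6 -> preserves
  Option E: v=52, gcd(12,52)=4 -> changes

Answer: D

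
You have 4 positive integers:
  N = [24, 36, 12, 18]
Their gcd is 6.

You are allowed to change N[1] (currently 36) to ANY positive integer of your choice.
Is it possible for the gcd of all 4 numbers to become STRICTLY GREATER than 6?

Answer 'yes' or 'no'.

Answer: no

Derivation:
Current gcd = 6
gcd of all OTHER numbers (without N[1]=36): gcd([24, 12, 18]) = 6
The new gcd after any change is gcd(6, new_value).
This can be at most 6.
Since 6 = old gcd 6, the gcd can only stay the same or decrease.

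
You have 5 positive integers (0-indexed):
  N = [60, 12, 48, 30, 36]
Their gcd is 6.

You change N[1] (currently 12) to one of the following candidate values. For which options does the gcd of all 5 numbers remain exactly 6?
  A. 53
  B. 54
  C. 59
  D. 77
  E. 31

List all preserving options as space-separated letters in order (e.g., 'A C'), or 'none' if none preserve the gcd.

Answer: B

Derivation:
Old gcd = 6; gcd of others (without N[1]) = 6
New gcd for candidate v: gcd(6, v). Preserves old gcd iff gcd(6, v) = 6.
  Option A: v=53, gcd(6,53)=1 -> changes
  Option B: v=54, gcd(6,54)=6 -> preserves
  Option C: v=59, gcd(6,59)=1 -> changes
  Option D: v=77, gcd(6,77)=1 -> changes
  Option E: v=31, gcd(6,31)=1 -> changes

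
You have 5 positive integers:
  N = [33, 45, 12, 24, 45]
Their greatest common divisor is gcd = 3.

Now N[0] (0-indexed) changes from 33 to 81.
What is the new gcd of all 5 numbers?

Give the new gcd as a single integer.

Numbers: [33, 45, 12, 24, 45], gcd = 3
Change: index 0, 33 -> 81
gcd of the OTHER numbers (without index 0): gcd([45, 12, 24, 45]) = 3
New gcd = gcd(g_others, new_val) = gcd(3, 81) = 3

Answer: 3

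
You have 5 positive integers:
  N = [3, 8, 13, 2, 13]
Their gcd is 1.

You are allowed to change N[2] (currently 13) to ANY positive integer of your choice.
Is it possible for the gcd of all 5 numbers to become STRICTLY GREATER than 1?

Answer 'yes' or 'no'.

Current gcd = 1
gcd of all OTHER numbers (without N[2]=13): gcd([3, 8, 2, 13]) = 1
The new gcd after any change is gcd(1, new_value).
This can be at most 1.
Since 1 = old gcd 1, the gcd can only stay the same or decrease.

Answer: no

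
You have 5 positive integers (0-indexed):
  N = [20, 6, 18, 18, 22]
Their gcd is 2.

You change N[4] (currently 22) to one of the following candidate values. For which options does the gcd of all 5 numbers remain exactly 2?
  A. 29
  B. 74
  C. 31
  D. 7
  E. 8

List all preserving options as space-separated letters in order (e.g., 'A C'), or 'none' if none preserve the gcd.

Old gcd = 2; gcd of others (without N[4]) = 2
New gcd for candidate v: gcd(2, v). Preserves old gcd iff gcd(2, v) = 2.
  Option A: v=29, gcd(2,29)=1 -> changes
  Option B: v=74, gcd(2,74)=2 -> preserves
  Option C: v=31, gcd(2,31)=1 -> changes
  Option D: v=7, gcd(2,7)=1 -> changes
  Option E: v=8, gcd(2,8)=2 -> preserves

Answer: B E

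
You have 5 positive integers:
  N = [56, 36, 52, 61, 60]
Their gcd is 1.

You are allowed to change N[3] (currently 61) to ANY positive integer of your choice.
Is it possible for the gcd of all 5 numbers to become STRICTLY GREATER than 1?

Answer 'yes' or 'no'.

Answer: yes

Derivation:
Current gcd = 1
gcd of all OTHER numbers (without N[3]=61): gcd([56, 36, 52, 60]) = 4
The new gcd after any change is gcd(4, new_value).
This can be at most 4.
Since 4 > old gcd 1, the gcd CAN increase (e.g., set N[3] = 4).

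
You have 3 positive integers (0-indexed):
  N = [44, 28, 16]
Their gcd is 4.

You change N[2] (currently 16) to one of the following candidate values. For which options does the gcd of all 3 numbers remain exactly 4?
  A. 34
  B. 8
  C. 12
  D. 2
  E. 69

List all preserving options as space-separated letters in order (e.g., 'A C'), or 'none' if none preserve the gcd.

Answer: B C

Derivation:
Old gcd = 4; gcd of others (without N[2]) = 4
New gcd for candidate v: gcd(4, v). Preserves old gcd iff gcd(4, v) = 4.
  Option A: v=34, gcd(4,34)=2 -> changes
  Option B: v=8, gcd(4,8)=4 -> preserves
  Option C: v=12, gcd(4,12)=4 -> preserves
  Option D: v=2, gcd(4,2)=2 -> changes
  Option E: v=69, gcd(4,69)=1 -> changes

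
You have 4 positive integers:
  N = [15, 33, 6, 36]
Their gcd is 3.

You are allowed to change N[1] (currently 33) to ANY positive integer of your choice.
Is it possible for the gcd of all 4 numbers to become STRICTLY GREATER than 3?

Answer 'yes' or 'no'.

Answer: no

Derivation:
Current gcd = 3
gcd of all OTHER numbers (without N[1]=33): gcd([15, 6, 36]) = 3
The new gcd after any change is gcd(3, new_value).
This can be at most 3.
Since 3 = old gcd 3, the gcd can only stay the same or decrease.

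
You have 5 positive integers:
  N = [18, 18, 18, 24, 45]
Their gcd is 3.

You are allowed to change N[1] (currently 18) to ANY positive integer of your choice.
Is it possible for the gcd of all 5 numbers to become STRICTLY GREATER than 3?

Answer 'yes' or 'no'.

Answer: no

Derivation:
Current gcd = 3
gcd of all OTHER numbers (without N[1]=18): gcd([18, 18, 24, 45]) = 3
The new gcd after any change is gcd(3, new_value).
This can be at most 3.
Since 3 = old gcd 3, the gcd can only stay the same or decrease.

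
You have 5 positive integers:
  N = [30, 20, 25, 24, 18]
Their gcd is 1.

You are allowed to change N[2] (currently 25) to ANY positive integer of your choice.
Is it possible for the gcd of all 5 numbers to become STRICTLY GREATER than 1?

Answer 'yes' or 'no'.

Answer: yes

Derivation:
Current gcd = 1
gcd of all OTHER numbers (without N[2]=25): gcd([30, 20, 24, 18]) = 2
The new gcd after any change is gcd(2, new_value).
This can be at most 2.
Since 2 > old gcd 1, the gcd CAN increase (e.g., set N[2] = 2).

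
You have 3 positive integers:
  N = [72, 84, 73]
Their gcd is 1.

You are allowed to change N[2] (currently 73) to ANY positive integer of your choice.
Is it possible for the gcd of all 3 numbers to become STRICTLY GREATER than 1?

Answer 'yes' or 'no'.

Answer: yes

Derivation:
Current gcd = 1
gcd of all OTHER numbers (without N[2]=73): gcd([72, 84]) = 12
The new gcd after any change is gcd(12, new_value).
This can be at most 12.
Since 12 > old gcd 1, the gcd CAN increase (e.g., set N[2] = 12).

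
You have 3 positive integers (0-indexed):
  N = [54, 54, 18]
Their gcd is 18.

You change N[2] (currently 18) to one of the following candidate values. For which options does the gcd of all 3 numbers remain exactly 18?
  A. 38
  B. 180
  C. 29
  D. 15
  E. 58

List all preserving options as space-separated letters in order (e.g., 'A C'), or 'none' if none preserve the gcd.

Answer: B

Derivation:
Old gcd = 18; gcd of others (without N[2]) = 54
New gcd for candidate v: gcd(54, v). Preserves old gcd iff gcd(54, v) = 18.
  Option A: v=38, gcd(54,38)=2 -> changes
  Option B: v=180, gcd(54,180)=18 -> preserves
  Option C: v=29, gcd(54,29)=1 -> changes
  Option D: v=15, gcd(54,15)=3 -> changes
  Option E: v=58, gcd(54,58)=2 -> changes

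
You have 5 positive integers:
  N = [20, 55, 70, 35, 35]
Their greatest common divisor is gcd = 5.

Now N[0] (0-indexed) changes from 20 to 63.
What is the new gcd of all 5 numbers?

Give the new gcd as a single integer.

Numbers: [20, 55, 70, 35, 35], gcd = 5
Change: index 0, 20 -> 63
gcd of the OTHER numbers (without index 0): gcd([55, 70, 35, 35]) = 5
New gcd = gcd(g_others, new_val) = gcd(5, 63) = 1

Answer: 1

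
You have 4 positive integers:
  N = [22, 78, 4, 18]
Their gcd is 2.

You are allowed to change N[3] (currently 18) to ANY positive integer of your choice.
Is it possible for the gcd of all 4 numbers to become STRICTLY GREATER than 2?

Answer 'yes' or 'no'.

Answer: no

Derivation:
Current gcd = 2
gcd of all OTHER numbers (without N[3]=18): gcd([22, 78, 4]) = 2
The new gcd after any change is gcd(2, new_value).
This can be at most 2.
Since 2 = old gcd 2, the gcd can only stay the same or decrease.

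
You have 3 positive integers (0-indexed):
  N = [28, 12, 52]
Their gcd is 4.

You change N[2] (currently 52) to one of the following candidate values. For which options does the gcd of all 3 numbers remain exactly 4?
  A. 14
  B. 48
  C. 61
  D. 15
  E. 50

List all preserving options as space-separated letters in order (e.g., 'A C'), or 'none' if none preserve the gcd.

Answer: B

Derivation:
Old gcd = 4; gcd of others (without N[2]) = 4
New gcd for candidate v: gcd(4, v). Preserves old gcd iff gcd(4, v) = 4.
  Option A: v=14, gcd(4,14)=2 -> changes
  Option B: v=48, gcd(4,48)=4 -> preserves
  Option C: v=61, gcd(4,61)=1 -> changes
  Option D: v=15, gcd(4,15)=1 -> changes
  Option E: v=50, gcd(4,50)=2 -> changes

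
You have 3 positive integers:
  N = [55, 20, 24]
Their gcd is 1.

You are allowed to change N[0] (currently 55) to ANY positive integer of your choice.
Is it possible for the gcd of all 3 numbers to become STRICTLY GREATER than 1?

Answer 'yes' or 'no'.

Current gcd = 1
gcd of all OTHER numbers (without N[0]=55): gcd([20, 24]) = 4
The new gcd after any change is gcd(4, new_value).
This can be at most 4.
Since 4 > old gcd 1, the gcd CAN increase (e.g., set N[0] = 4).

Answer: yes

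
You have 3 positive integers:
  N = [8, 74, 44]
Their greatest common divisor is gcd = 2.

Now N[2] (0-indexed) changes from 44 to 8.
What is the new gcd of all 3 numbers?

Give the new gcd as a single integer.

Numbers: [8, 74, 44], gcd = 2
Change: index 2, 44 -> 8
gcd of the OTHER numbers (without index 2): gcd([8, 74]) = 2
New gcd = gcd(g_others, new_val) = gcd(2, 8) = 2

Answer: 2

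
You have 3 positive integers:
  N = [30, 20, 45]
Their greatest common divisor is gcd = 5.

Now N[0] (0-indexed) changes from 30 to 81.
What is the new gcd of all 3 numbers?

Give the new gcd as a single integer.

Answer: 1

Derivation:
Numbers: [30, 20, 45], gcd = 5
Change: index 0, 30 -> 81
gcd of the OTHER numbers (without index 0): gcd([20, 45]) = 5
New gcd = gcd(g_others, new_val) = gcd(5, 81) = 1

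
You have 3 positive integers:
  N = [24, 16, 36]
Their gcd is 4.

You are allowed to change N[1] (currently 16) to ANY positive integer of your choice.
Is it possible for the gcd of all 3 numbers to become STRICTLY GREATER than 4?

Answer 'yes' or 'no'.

Current gcd = 4
gcd of all OTHER numbers (without N[1]=16): gcd([24, 36]) = 12
The new gcd after any change is gcd(12, new_value).
This can be at most 12.
Since 12 > old gcd 4, the gcd CAN increase (e.g., set N[1] = 12).

Answer: yes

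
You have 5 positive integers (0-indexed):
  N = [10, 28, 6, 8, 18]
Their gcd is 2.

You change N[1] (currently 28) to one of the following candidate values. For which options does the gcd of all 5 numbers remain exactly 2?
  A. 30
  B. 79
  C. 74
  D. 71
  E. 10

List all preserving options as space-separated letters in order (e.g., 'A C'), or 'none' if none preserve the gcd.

Old gcd = 2; gcd of others (without N[1]) = 2
New gcd for candidate v: gcd(2, v). Preserves old gcd iff gcd(2, v) = 2.
  Option A: v=30, gcd(2,30)=2 -> preserves
  Option B: v=79, gcd(2,79)=1 -> changes
  Option C: v=74, gcd(2,74)=2 -> preserves
  Option D: v=71, gcd(2,71)=1 -> changes
  Option E: v=10, gcd(2,10)=2 -> preserves

Answer: A C E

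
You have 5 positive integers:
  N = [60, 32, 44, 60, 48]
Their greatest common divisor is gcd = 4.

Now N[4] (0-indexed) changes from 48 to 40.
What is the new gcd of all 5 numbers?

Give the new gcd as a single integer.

Answer: 4

Derivation:
Numbers: [60, 32, 44, 60, 48], gcd = 4
Change: index 4, 48 -> 40
gcd of the OTHER numbers (without index 4): gcd([60, 32, 44, 60]) = 4
New gcd = gcd(g_others, new_val) = gcd(4, 40) = 4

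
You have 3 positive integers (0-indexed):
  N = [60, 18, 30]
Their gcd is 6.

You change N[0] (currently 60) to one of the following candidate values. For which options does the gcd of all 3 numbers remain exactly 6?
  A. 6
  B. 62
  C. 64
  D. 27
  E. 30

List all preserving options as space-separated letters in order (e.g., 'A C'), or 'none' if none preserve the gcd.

Answer: A E

Derivation:
Old gcd = 6; gcd of others (without N[0]) = 6
New gcd for candidate v: gcd(6, v). Preserves old gcd iff gcd(6, v) = 6.
  Option A: v=6, gcd(6,6)=6 -> preserves
  Option B: v=62, gcd(6,62)=2 -> changes
  Option C: v=64, gcd(6,64)=2 -> changes
  Option D: v=27, gcd(6,27)=3 -> changes
  Option E: v=30, gcd(6,30)=6 -> preserves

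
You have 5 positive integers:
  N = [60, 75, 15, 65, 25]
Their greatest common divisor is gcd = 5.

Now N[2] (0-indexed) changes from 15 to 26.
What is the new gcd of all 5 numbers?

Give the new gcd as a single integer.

Answer: 1

Derivation:
Numbers: [60, 75, 15, 65, 25], gcd = 5
Change: index 2, 15 -> 26
gcd of the OTHER numbers (without index 2): gcd([60, 75, 65, 25]) = 5
New gcd = gcd(g_others, new_val) = gcd(5, 26) = 1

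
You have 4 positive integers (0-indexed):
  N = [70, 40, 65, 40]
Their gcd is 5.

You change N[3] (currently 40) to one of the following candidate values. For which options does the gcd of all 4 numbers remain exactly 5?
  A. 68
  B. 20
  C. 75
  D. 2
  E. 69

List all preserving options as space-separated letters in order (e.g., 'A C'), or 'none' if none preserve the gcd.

Answer: B C

Derivation:
Old gcd = 5; gcd of others (without N[3]) = 5
New gcd for candidate v: gcd(5, v). Preserves old gcd iff gcd(5, v) = 5.
  Option A: v=68, gcd(5,68)=1 -> changes
  Option B: v=20, gcd(5,20)=5 -> preserves
  Option C: v=75, gcd(5,75)=5 -> preserves
  Option D: v=2, gcd(5,2)=1 -> changes
  Option E: v=69, gcd(5,69)=1 -> changes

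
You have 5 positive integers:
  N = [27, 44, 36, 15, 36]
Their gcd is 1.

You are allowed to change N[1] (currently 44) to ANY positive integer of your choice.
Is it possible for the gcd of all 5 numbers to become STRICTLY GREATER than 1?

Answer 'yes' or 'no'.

Answer: yes

Derivation:
Current gcd = 1
gcd of all OTHER numbers (without N[1]=44): gcd([27, 36, 15, 36]) = 3
The new gcd after any change is gcd(3, new_value).
This can be at most 3.
Since 3 > old gcd 1, the gcd CAN increase (e.g., set N[1] = 3).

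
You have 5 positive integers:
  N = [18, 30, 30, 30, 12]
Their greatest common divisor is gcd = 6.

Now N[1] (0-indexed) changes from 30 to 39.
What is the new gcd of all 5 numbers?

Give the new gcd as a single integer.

Numbers: [18, 30, 30, 30, 12], gcd = 6
Change: index 1, 30 -> 39
gcd of the OTHER numbers (without index 1): gcd([18, 30, 30, 12]) = 6
New gcd = gcd(g_others, new_val) = gcd(6, 39) = 3

Answer: 3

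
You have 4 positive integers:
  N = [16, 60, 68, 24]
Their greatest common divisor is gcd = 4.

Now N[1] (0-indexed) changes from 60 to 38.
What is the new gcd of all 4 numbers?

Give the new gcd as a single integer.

Answer: 2

Derivation:
Numbers: [16, 60, 68, 24], gcd = 4
Change: index 1, 60 -> 38
gcd of the OTHER numbers (without index 1): gcd([16, 68, 24]) = 4
New gcd = gcd(g_others, new_val) = gcd(4, 38) = 2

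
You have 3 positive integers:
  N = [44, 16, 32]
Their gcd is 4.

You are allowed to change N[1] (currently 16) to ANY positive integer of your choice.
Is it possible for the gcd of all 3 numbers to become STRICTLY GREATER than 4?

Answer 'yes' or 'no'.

Current gcd = 4
gcd of all OTHER numbers (without N[1]=16): gcd([44, 32]) = 4
The new gcd after any change is gcd(4, new_value).
This can be at most 4.
Since 4 = old gcd 4, the gcd can only stay the same or decrease.

Answer: no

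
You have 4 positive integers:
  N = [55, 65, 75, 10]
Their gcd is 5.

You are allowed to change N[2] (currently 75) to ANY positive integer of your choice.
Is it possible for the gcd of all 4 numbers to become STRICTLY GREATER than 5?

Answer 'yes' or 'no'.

Answer: no

Derivation:
Current gcd = 5
gcd of all OTHER numbers (without N[2]=75): gcd([55, 65, 10]) = 5
The new gcd after any change is gcd(5, new_value).
This can be at most 5.
Since 5 = old gcd 5, the gcd can only stay the same or decrease.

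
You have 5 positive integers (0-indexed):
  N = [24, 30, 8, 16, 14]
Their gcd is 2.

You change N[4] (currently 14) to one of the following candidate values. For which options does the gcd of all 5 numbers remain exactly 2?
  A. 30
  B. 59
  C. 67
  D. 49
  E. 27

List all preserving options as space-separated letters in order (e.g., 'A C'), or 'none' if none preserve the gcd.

Old gcd = 2; gcd of others (without N[4]) = 2
New gcd for candidate v: gcd(2, v). Preserves old gcd iff gcd(2, v) = 2.
  Option A: v=30, gcd(2,30)=2 -> preserves
  Option B: v=59, gcd(2,59)=1 -> changes
  Option C: v=67, gcd(2,67)=1 -> changes
  Option D: v=49, gcd(2,49)=1 -> changes
  Option E: v=27, gcd(2,27)=1 -> changes

Answer: A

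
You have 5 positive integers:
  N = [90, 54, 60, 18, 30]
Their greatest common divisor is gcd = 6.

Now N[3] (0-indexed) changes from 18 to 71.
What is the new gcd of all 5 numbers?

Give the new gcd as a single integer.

Answer: 1

Derivation:
Numbers: [90, 54, 60, 18, 30], gcd = 6
Change: index 3, 18 -> 71
gcd of the OTHER numbers (without index 3): gcd([90, 54, 60, 30]) = 6
New gcd = gcd(g_others, new_val) = gcd(6, 71) = 1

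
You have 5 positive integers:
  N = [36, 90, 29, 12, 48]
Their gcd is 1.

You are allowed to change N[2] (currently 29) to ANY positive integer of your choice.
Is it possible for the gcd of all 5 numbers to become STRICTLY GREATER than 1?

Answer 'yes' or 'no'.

Current gcd = 1
gcd of all OTHER numbers (without N[2]=29): gcd([36, 90, 12, 48]) = 6
The new gcd after any change is gcd(6, new_value).
This can be at most 6.
Since 6 > old gcd 1, the gcd CAN increase (e.g., set N[2] = 6).

Answer: yes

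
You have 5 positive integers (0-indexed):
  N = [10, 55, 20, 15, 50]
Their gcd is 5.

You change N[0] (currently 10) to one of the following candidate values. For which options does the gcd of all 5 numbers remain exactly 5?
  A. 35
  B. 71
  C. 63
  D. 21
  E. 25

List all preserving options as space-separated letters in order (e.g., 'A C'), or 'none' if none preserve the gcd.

Answer: A E

Derivation:
Old gcd = 5; gcd of others (without N[0]) = 5
New gcd for candidate v: gcd(5, v). Preserves old gcd iff gcd(5, v) = 5.
  Option A: v=35, gcd(5,35)=5 -> preserves
  Option B: v=71, gcd(5,71)=1 -> changes
  Option C: v=63, gcd(5,63)=1 -> changes
  Option D: v=21, gcd(5,21)=1 -> changes
  Option E: v=25, gcd(5,25)=5 -> preserves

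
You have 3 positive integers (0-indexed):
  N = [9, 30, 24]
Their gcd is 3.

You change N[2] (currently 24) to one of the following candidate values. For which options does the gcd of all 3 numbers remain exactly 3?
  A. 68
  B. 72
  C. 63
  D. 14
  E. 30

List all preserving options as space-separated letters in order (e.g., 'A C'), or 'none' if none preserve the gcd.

Old gcd = 3; gcd of others (without N[2]) = 3
New gcd for candidate v: gcd(3, v). Preserves old gcd iff gcd(3, v) = 3.
  Option A: v=68, gcd(3,68)=1 -> changes
  Option B: v=72, gcd(3,72)=3 -> preserves
  Option C: v=63, gcd(3,63)=3 -> preserves
  Option D: v=14, gcd(3,14)=1 -> changes
  Option E: v=30, gcd(3,30)=3 -> preserves

Answer: B C E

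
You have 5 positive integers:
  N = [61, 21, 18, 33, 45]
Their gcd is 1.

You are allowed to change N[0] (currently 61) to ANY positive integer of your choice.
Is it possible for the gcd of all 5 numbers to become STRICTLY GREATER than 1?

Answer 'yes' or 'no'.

Current gcd = 1
gcd of all OTHER numbers (without N[0]=61): gcd([21, 18, 33, 45]) = 3
The new gcd after any change is gcd(3, new_value).
This can be at most 3.
Since 3 > old gcd 1, the gcd CAN increase (e.g., set N[0] = 3).

Answer: yes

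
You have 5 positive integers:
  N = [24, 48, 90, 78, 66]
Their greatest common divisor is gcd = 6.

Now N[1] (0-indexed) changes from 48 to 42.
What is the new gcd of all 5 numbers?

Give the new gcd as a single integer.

Answer: 6

Derivation:
Numbers: [24, 48, 90, 78, 66], gcd = 6
Change: index 1, 48 -> 42
gcd of the OTHER numbers (without index 1): gcd([24, 90, 78, 66]) = 6
New gcd = gcd(g_others, new_val) = gcd(6, 42) = 6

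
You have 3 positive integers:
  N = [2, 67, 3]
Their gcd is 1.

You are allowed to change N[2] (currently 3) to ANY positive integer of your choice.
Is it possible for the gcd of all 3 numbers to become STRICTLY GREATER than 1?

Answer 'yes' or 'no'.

Current gcd = 1
gcd of all OTHER numbers (without N[2]=3): gcd([2, 67]) = 1
The new gcd after any change is gcd(1, new_value).
This can be at most 1.
Since 1 = old gcd 1, the gcd can only stay the same or decrease.

Answer: no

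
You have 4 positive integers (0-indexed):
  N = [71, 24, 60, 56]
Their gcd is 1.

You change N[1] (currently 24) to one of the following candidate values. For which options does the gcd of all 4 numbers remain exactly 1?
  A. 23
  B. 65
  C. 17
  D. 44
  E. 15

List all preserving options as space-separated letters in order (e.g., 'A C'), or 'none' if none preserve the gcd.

Answer: A B C D E

Derivation:
Old gcd = 1; gcd of others (without N[1]) = 1
New gcd for candidate v: gcd(1, v). Preserves old gcd iff gcd(1, v) = 1.
  Option A: v=23, gcd(1,23)=1 -> preserves
  Option B: v=65, gcd(1,65)=1 -> preserves
  Option C: v=17, gcd(1,17)=1 -> preserves
  Option D: v=44, gcd(1,44)=1 -> preserves
  Option E: v=15, gcd(1,15)=1 -> preserves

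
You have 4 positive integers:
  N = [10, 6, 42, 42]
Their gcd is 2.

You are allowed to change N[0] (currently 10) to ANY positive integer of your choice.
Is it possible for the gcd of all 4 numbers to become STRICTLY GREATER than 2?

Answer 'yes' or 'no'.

Current gcd = 2
gcd of all OTHER numbers (without N[0]=10): gcd([6, 42, 42]) = 6
The new gcd after any change is gcd(6, new_value).
This can be at most 6.
Since 6 > old gcd 2, the gcd CAN increase (e.g., set N[0] = 6).

Answer: yes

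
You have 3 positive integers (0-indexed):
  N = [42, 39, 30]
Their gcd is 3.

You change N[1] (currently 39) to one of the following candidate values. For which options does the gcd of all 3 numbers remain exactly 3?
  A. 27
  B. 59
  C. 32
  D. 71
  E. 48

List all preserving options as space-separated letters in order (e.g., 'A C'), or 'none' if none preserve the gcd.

Answer: A

Derivation:
Old gcd = 3; gcd of others (without N[1]) = 6
New gcd for candidate v: gcd(6, v). Preserves old gcd iff gcd(6, v) = 3.
  Option A: v=27, gcd(6,27)=3 -> preserves
  Option B: v=59, gcd(6,59)=1 -> changes
  Option C: v=32, gcd(6,32)=2 -> changes
  Option D: v=71, gcd(6,71)=1 -> changes
  Option E: v=48, gcd(6,48)=6 -> changes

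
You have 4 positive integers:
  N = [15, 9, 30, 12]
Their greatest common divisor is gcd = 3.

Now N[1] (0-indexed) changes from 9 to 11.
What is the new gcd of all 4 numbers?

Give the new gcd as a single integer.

Numbers: [15, 9, 30, 12], gcd = 3
Change: index 1, 9 -> 11
gcd of the OTHER numbers (without index 1): gcd([15, 30, 12]) = 3
New gcd = gcd(g_others, new_val) = gcd(3, 11) = 1

Answer: 1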